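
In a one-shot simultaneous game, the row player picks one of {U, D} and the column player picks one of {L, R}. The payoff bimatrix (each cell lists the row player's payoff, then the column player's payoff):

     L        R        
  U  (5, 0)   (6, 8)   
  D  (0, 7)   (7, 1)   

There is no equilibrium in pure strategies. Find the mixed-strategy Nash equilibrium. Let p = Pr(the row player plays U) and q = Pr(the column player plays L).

p = 3/7, q = 1/6

Set the column player's expected payoff from L equal to that from R:
  the column player's payoff from L: p·0 + (1−p)·7 = -7p + 7
  the column player's payoff from R: p·8 + (1−p)·1 = 7p + 1
  -7p + 7 = 7p + 1  ⇒  -14p = -6  ⇒  p = 3/7.
The column player's mix must leave the row player indifferent between U and D.
  the row player's expected payoff from U: q·5 + (1−q)·6 = -q + 6
  the row player's expected payoff from D: q·0 + (1−q)·7 = -7q + 7
  -q + 6 = -7q + 7  ⇒  6q = 1  ⇒  q = 1/6.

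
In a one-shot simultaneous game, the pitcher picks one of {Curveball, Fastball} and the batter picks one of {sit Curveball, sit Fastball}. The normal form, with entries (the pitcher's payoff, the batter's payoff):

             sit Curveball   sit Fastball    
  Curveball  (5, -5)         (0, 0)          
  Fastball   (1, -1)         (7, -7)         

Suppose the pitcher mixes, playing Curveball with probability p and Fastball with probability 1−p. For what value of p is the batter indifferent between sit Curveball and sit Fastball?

p = 6/11

The batter's indifference between sit Curveball and sit Fastball determines the pitcher's mixing probability p:
  the batter's expected payoff from sit Curveball: p·(-5) + (1−p)·(-1) = -4p - 1
  the batter's expected payoff from sit Fastball: p·0 + (1−p)·(-7) = 7p - 7
  -4p - 1 = 7p - 7  ⇒  -11p = -6  ⇒  p = 6/11.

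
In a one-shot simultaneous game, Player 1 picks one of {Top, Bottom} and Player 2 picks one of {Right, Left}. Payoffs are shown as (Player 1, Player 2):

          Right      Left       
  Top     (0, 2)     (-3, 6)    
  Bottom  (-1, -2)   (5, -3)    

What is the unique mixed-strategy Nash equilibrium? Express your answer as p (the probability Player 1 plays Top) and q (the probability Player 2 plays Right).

p = 1/5, q = 8/9

Set Player 2's expected payoff from Right equal to that from Left:
  Player 2's payoff to Right: p·2 + (1−p)·(-2) = 4p - 2
  Player 2's payoff to Left: p·6 + (1−p)·(-3) = 9p - 3
  4p - 2 = 9p - 3  ⇒  -5p = -1  ⇒  p = 1/5.
For Player 1 to be willing to mix, Player 1 must be indifferent between Top and Bottom, which pins down Player 2's mix.
  Player 1's expected payoff from Top: q·0 + (1−q)·(-3) = 3q - 3
  Player 1's expected payoff from Bottom: q·(-1) + (1−q)·5 = -6q + 5
  3q - 3 = -6q + 5  ⇒  9q = 8  ⇒  q = 8/9.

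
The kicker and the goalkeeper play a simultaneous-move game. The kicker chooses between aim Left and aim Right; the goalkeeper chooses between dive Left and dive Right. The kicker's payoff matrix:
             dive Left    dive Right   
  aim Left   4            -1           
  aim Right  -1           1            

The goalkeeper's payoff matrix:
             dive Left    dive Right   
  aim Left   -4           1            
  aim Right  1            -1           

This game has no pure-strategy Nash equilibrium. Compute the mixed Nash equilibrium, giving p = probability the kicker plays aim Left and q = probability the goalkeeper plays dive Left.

p = 2/7, q = 2/7

The kicker's mix must leave the goalkeeper indifferent between dive Left and dive Right.
  the goalkeeper's payoff to dive Left: p·(-4) + (1−p)·1 = -5p + 1
  the goalkeeper's payoff to dive Right: p·1 + (1−p)·(-1) = 2p - 1
  -5p + 1 = 2p - 1  ⇒  -7p = -2  ⇒  p = 2/7.
For the kicker to be willing to mix, the kicker must be indifferent between aim Left and aim Right, which pins down the goalkeeper's mix.
  the kicker's payoff to aim Left: q·4 + (1−q)·(-1) = 5q - 1
  the kicker's payoff to aim Right: q·(-1) + (1−q)·1 = -2q + 1
  5q - 1 = -2q + 1  ⇒  7q = 2  ⇒  q = 2/7.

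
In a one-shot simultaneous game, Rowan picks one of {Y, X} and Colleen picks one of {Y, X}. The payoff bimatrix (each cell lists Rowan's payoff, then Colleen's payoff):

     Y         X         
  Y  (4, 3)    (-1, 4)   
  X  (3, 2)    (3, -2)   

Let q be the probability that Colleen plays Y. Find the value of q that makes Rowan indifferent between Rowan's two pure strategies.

q = 4/5

In a mixed equilibrium Rowan is indifferent between Y and X; this condition fixes q.
  Rowan's payoff from Y: q·4 + (1−q)·(-1) = 5q - 1
  Rowan's payoff from X: q·3 + (1−q)·3 = 3
  5q - 1 = 3  ⇒  5q = 4  ⇒  q = 4/5.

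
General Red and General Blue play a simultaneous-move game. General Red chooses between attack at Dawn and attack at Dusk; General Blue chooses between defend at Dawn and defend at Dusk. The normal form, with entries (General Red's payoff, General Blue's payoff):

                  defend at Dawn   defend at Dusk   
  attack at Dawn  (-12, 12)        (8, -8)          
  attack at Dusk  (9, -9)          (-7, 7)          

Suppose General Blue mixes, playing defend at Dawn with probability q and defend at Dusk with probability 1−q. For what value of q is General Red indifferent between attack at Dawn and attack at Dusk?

q = 5/12

Set General Red's expected payoff from attack at Dawn equal to that from attack at Dusk:
  General Red's payoff from attack at Dawn: q·(-12) + (1−q)·8 = -20q + 8
  General Red's payoff from attack at Dusk: q·9 + (1−q)·(-7) = 16q - 7
  -20q + 8 = 16q - 7  ⇒  -36q = -15  ⇒  q = 5/12.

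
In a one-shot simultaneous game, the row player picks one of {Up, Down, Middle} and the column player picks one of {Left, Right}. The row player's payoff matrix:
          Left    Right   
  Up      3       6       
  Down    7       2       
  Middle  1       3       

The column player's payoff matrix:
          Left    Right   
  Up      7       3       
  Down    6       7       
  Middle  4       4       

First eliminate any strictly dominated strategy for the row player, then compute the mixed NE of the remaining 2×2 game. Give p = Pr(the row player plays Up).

The row player's strategy Middle is strictly dominated by Up: 3 > 1 and 6 > 3. Eliminate Middle.
The row player's mix must leave the column player indifferent between Left and Right.
  the column player's payoff to Left: p·7 + (1−p)·6 = p + 6
  the column player's payoff to Right: p·3 + (1−p)·7 = -4p + 7
  p + 6 = -4p + 7  ⇒  5p = 1  ⇒  p = 1/5.

p = 1/5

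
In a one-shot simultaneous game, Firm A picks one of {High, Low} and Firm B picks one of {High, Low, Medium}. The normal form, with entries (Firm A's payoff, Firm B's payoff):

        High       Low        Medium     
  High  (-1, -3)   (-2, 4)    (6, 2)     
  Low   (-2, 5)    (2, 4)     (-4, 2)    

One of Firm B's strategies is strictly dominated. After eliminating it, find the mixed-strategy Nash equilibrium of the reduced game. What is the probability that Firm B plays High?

q = 4/5

Firm B's strategy Medium is strictly dominated by Low: 4 > 2 and 4 > 2. Eliminate Medium.
Set Firm A's expected payoff from High equal to that from Low:
  Firm A's expected payoff from High: q·(-1) + (1−q)·(-2) = q - 2
  Firm A's expected payoff from Low: q·(-2) + (1−q)·2 = -4q + 2
  q - 2 = -4q + 2  ⇒  5q = 4  ⇒  q = 4/5.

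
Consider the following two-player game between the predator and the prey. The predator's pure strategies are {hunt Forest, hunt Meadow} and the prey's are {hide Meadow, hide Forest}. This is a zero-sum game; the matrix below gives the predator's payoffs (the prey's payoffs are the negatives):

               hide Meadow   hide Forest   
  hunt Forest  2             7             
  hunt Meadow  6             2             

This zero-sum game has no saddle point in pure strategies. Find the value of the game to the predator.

v = 38/9

Set the predator's expected payoff from hunt Forest equal to that from hunt Meadow:
  the predator's expected payoff from hunt Forest: q·2 + (1−q)·7 = -5q + 7
  the predator's expected payoff from hunt Meadow: q·6 + (1−q)·2 = 4q + 2
  -5q + 7 = 4q + 2  ⇒  -9q = -5  ⇒  q = 5/9.
The value is the predator's expected payoff against this mix (using hunt Forest): (5/9)·2 + (4/9)·7 = 38/9.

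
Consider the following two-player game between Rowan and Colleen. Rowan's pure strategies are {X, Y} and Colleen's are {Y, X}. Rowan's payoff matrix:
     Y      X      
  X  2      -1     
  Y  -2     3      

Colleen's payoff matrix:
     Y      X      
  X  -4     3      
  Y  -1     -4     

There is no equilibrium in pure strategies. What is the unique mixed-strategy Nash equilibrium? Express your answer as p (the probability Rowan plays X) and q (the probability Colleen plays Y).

Rowan's mix must leave Colleen indifferent between Y and X.
  Colleen's payoff to Y: p·(-4) + (1−p)·(-1) = -3p - 1
  Colleen's payoff to X: p·3 + (1−p)·(-4) = 7p - 4
  -3p - 1 = 7p - 4  ⇒  -10p = -3  ⇒  p = 3/10.
In a mixed equilibrium Rowan is indifferent between X and Y; this condition fixes q.
  Rowan's payoff from X: q·2 + (1−q)·(-1) = 3q - 1
  Rowan's payoff from Y: q·(-2) + (1−q)·3 = -5q + 3
  3q - 1 = -5q + 3  ⇒  8q = 4  ⇒  q = 1/2.

p = 3/10, q = 1/2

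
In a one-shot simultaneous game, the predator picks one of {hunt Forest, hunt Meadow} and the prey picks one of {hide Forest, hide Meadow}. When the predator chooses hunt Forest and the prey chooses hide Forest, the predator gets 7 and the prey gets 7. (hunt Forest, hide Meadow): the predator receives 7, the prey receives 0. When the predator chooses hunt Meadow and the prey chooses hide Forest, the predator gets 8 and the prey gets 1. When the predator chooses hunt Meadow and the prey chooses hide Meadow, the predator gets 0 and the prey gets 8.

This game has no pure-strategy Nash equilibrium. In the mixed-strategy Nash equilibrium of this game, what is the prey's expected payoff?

The prey's indifference between hide Forest and hide Meadow determines the predator's mixing probability p:
  the prey's payoff to hide Forest: p·7 + (1−p)·1 = 6p + 1
  the prey's payoff to hide Meadow: p·0 + (1−p)·8 = -8p + 8
  6p + 1 = -8p + 8  ⇒  14p = 7  ⇒  p = 1/2.
At equilibrium the prey is indifferent across columns, so the prey's payoff equals the payoff from hide Forest: (1/2)·7 + (1/2)·1 = 4.

4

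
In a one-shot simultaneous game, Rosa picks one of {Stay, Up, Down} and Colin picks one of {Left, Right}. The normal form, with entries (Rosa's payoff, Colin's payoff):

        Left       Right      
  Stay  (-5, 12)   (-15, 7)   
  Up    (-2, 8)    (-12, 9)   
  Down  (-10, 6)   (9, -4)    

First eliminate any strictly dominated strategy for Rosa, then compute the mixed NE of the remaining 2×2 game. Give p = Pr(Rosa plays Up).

Rosa's strategy Stay is strictly dominated by Up: -2 > -5 and -12 > -15. Eliminate Stay.
Set Colin's expected payoff from Left equal to that from Right:
  Colin's expected payoff from Left: p·8 + (1−p)·6 = 2p + 6
  Colin's expected payoff from Right: p·9 + (1−p)·(-4) = 13p - 4
  2p + 6 = 13p - 4  ⇒  -11p = -10  ⇒  p = 10/11.

p = 10/11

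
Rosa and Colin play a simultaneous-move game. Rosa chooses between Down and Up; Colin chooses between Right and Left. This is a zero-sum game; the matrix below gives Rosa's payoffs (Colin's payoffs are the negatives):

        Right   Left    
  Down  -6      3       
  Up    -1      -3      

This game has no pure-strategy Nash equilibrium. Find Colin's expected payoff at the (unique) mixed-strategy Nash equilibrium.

21/11

Colin's indifference between Right and Left determines Rosa's mixing probability p:
  Colin's payoff to Right: p·6 + (1−p)·1 = 5p + 1
  Colin's payoff to Left: p·(-3) + (1−p)·3 = -6p + 3
  5p + 1 = -6p + 3  ⇒  11p = 2  ⇒  p = 2/11.
At equilibrium Colin is indifferent across columns, so Colin's payoff equals the payoff from Right: (2/11)·6 + (9/11)·1 = 21/11.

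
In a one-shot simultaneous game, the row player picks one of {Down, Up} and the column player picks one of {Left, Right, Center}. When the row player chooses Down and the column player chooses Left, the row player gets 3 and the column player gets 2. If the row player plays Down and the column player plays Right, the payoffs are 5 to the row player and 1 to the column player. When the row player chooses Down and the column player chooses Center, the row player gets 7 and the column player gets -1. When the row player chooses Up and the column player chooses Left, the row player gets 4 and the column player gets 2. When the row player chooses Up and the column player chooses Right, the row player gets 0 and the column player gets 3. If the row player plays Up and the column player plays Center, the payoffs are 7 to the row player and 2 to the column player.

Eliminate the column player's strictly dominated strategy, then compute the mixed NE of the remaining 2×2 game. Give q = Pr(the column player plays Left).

The column player's strategy Center is strictly dominated by Right: 1 > -1 and 3 > 2. Eliminate Center.
The row player's indifference between Down and Up determines the column player's mixing probability q:
  the row player's expected payoff from Down: q·3 + (1−q)·5 = -2q + 5
  the row player's expected payoff from Up: q·4 + (1−q)·0 = 4q
  -2q + 5 = 4q  ⇒  -6q = -5  ⇒  q = 5/6.

q = 5/6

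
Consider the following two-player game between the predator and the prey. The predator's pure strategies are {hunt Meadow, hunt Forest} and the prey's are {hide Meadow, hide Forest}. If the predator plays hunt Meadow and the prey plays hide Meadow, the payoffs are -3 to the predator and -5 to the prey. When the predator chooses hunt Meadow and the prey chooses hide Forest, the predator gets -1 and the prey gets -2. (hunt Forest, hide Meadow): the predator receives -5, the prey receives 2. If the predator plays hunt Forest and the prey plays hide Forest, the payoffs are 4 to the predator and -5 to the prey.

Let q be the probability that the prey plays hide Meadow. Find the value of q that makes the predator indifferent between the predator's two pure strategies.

The prey's mix must leave the predator indifferent between hunt Meadow and hunt Forest.
  the predator's payoff from hunt Meadow: q·(-3) + (1−q)·(-1) = -2q - 1
  the predator's payoff from hunt Forest: q·(-5) + (1−q)·4 = -9q + 4
  -2q - 1 = -9q + 4  ⇒  7q = 5  ⇒  q = 5/7.

q = 5/7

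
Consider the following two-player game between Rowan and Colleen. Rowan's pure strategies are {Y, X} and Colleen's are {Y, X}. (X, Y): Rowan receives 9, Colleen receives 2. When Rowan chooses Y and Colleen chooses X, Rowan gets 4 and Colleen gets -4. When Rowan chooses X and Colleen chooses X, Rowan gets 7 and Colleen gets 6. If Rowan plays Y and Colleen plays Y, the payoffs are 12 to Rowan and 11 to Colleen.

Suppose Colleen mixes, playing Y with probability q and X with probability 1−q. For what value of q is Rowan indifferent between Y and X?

Rowan's indifference between Y and X determines Colleen's mixing probability q:
  Rowan's expected payoff from Y: q·12 + (1−q)·4 = 8q + 4
  Rowan's expected payoff from X: q·9 + (1−q)·7 = 2q + 7
  8q + 4 = 2q + 7  ⇒  6q = 3  ⇒  q = 1/2.

q = 1/2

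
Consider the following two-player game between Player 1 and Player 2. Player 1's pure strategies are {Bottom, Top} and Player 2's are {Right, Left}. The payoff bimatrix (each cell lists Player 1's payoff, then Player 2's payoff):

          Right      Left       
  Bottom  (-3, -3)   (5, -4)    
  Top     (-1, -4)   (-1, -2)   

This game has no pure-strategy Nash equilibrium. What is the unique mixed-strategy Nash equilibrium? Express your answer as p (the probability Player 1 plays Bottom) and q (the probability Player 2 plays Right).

Player 1's mix must leave Player 2 indifferent between Right and Left.
  Player 2's expected payoff from Right: p·(-3) + (1−p)·(-4) = p - 4
  Player 2's expected payoff from Left: p·(-4) + (1−p)·(-2) = -2p - 2
  p - 4 = -2p - 2  ⇒  3p = 2  ⇒  p = 2/3.
For Player 1 to be willing to mix, Player 1 must be indifferent between Bottom and Top, which pins down Player 2's mix.
  Player 1's payoff from Bottom: q·(-3) + (1−q)·5 = -8q + 5
  Player 1's payoff from Top: q·(-1) + (1−q)·(-1) = -1
  -8q + 5 = -1  ⇒  -8q = -6  ⇒  q = 3/4.

p = 2/3, q = 3/4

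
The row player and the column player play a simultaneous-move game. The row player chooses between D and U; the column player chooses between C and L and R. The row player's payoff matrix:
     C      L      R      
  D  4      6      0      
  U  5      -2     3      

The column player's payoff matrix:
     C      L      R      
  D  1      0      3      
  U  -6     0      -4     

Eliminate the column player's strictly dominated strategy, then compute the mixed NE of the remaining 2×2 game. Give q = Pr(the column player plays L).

q = 3/11

The column player's strategy C is strictly dominated by R: 3 > 1 and -4 > -6. Eliminate C.
The row player's indifference between D and U determines the column player's mixing probability q:
  the row player's payoff to D: q·6 + (1−q)·0 = 6q
  the row player's payoff to U: q·(-2) + (1−q)·3 = -5q + 3
  6q = -5q + 3  ⇒  11q = 3  ⇒  q = 3/11.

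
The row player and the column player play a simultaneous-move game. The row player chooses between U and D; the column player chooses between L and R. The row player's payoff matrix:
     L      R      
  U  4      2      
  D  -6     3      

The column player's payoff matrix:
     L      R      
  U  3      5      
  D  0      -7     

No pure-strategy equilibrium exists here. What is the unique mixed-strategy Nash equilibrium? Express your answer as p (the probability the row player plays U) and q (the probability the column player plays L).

p = 7/9, q = 1/11

Set the column player's expected payoff from L equal to that from R:
  the column player's payoff to L: p·3 + (1−p)·0 = 3p
  the column player's payoff to R: p·5 + (1−p)·(-7) = 12p - 7
  3p = 12p - 7  ⇒  -9p = -7  ⇒  p = 7/9.
The column player's mix must leave the row player indifferent between U and D.
  the row player's payoff to U: q·4 + (1−q)·2 = 2q + 2
  the row player's payoff to D: q·(-6) + (1−q)·3 = -9q + 3
  2q + 2 = -9q + 3  ⇒  11q = 1  ⇒  q = 1/11.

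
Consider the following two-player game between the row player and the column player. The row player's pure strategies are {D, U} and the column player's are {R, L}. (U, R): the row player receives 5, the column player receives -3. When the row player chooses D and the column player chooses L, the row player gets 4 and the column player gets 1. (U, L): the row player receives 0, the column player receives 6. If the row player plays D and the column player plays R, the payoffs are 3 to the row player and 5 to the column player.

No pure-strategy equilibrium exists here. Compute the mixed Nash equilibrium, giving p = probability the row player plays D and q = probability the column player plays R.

p = 9/13, q = 2/3

For the column player to be willing to mix, the column player must be indifferent between R and L, which pins down the row player's mix.
  the column player's payoff from R: p·5 + (1−p)·(-3) = 8p - 3
  the column player's payoff from L: p·1 + (1−p)·6 = -5p + 6
  8p - 3 = -5p + 6  ⇒  13p = 9  ⇒  p = 9/13.
The column player's mix must leave the row player indifferent between D and U.
  the row player's payoff to D: q·3 + (1−q)·4 = -q + 4
  the row player's payoff to U: q·5 + (1−q)·0 = 5q
  -q + 4 = 5q  ⇒  -6q = -4  ⇒  q = 2/3.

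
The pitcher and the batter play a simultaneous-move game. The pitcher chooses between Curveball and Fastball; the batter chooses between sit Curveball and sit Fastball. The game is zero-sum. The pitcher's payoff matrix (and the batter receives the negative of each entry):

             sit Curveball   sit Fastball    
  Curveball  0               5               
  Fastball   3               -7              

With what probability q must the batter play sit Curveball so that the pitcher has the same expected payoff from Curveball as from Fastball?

For the pitcher to be willing to mix, the pitcher must be indifferent between Curveball and Fastball, which pins down the batter's mix.
  the pitcher's expected payoff from Curveball: q·0 + (1−q)·5 = -5q + 5
  the pitcher's expected payoff from Fastball: q·3 + (1−q)·(-7) = 10q - 7
  -5q + 5 = 10q - 7  ⇒  -15q = -12  ⇒  q = 4/5.

q = 4/5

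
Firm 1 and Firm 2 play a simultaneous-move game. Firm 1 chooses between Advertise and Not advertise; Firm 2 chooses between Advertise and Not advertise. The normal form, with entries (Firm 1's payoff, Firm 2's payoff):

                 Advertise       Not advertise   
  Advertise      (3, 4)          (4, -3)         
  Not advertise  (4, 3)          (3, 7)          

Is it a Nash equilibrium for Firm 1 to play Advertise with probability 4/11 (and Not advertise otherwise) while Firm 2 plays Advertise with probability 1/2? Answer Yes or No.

Yes

Check Firm 2's indifference given Firm 1's mix p = 4/11:
  payoff from Advertise = 37/11; payoff from Not advertise = 37/11 — equal.
Check Firm 1's indifference given Firm 2's mix q = 1/2:
  payoff from Advertise = 7/2; payoff from Not advertise = 7/2 — equal.
Both players are indifferent, so neither can profitably deviate.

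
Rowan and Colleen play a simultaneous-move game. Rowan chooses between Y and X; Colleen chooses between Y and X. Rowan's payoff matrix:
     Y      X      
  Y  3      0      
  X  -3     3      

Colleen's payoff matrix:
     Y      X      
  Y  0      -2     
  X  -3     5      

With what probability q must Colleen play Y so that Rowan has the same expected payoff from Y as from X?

q = 1/3

In a mixed equilibrium Rowan is indifferent between Y and X; this condition fixes q.
  Rowan's payoff to Y: q·3 + (1−q)·0 = 3q
  Rowan's payoff to X: q·(-3) + (1−q)·3 = -6q + 3
  3q = -6q + 3  ⇒  9q = 3  ⇒  q = 1/3.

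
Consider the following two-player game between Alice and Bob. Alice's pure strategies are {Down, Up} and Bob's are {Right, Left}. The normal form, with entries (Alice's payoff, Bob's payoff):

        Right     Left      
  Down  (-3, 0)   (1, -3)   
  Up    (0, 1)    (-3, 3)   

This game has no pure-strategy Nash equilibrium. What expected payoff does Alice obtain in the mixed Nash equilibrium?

In a mixed equilibrium Alice is indifferent between Down and Up; this condition fixes q.
  Alice's payoff from Down: q·(-3) + (1−q)·1 = -4q + 1
  Alice's payoff from Up: q·0 + (1−q)·(-3) = 3q - 3
  -4q + 1 = 3q - 3  ⇒  -7q = -4  ⇒  q = 4/7.
At equilibrium Alice is indifferent across rows, so Alice's payoff equals the payoff from Down: (4/7)·(-3) + (3/7)·1 = -9/7.

-9/7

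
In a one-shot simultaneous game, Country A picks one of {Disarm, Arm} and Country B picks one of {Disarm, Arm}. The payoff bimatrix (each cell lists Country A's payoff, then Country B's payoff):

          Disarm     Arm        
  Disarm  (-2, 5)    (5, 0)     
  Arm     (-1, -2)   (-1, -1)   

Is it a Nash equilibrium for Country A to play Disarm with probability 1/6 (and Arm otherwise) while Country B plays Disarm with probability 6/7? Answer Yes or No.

Check Country B's indifference given Country A's mix p = 1/6:
  payoff from Disarm = -5/6; payoff from Arm = -5/6 — equal.
Check Country A's indifference given Country B's mix q = 6/7:
  payoff from Disarm = -1; payoff from Arm = -1 — equal.
Both players are indifferent, so neither can profitably deviate.

Yes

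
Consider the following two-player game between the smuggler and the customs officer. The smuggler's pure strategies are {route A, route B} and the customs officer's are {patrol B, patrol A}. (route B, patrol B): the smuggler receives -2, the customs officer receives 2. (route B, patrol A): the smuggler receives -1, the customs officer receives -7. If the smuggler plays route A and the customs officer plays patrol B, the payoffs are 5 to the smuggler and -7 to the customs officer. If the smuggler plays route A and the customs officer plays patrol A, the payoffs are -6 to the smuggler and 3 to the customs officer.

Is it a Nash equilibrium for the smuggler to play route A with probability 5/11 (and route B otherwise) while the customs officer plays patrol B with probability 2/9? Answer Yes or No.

Given the smuggler's mix p = 5/11, the customs officer's payoff from patrol B is -23/11 but from patrol A is -27/11. The customs officer strictly prefers patrol B, so the customs officer would not mix.
So the proposed profile is not a Nash equilibrium.

No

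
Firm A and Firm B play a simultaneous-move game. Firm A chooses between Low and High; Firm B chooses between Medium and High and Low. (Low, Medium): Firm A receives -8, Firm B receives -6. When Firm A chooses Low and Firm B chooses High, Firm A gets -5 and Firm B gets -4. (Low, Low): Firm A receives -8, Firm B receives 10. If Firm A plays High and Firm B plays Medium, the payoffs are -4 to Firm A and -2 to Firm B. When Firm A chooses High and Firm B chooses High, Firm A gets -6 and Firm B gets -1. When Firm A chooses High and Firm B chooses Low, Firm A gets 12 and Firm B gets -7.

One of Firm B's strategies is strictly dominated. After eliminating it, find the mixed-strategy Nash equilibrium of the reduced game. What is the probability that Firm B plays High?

q = 20/21

Firm B's strategy Medium is strictly dominated by High: -4 > -6 and -1 > -2. Eliminate Medium.
Firm A's indifference between Low and High determines Firm B's mixing probability q:
  Firm A's expected payoff from Low: q·(-5) + (1−q)·(-8) = 3q - 8
  Firm A's expected payoff from High: q·(-6) + (1−q)·12 = -18q + 12
  3q - 8 = -18q + 12  ⇒  21q = 20  ⇒  q = 20/21.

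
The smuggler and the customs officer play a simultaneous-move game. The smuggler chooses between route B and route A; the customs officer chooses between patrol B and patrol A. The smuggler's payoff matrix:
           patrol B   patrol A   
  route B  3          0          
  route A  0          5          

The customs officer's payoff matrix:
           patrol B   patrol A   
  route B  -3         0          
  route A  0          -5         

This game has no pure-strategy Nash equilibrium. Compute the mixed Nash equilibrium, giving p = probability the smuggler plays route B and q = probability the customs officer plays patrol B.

For the customs officer to be willing to mix, the customs officer must be indifferent between patrol B and patrol A, which pins down the smuggler's mix.
  the customs officer's payoff from patrol B: p·(-3) + (1−p)·0 = -3p
  the customs officer's payoff from patrol A: p·0 + (1−p)·(-5) = 5p - 5
  -3p = 5p - 5  ⇒  -8p = -5  ⇒  p = 5/8.
Set the smuggler's expected payoff from route B equal to that from route A:
  the smuggler's payoff to route B: q·3 + (1−q)·0 = 3q
  the smuggler's payoff to route A: q·0 + (1−q)·5 = -5q + 5
  3q = -5q + 5  ⇒  8q = 5  ⇒  q = 5/8.

p = 5/8, q = 5/8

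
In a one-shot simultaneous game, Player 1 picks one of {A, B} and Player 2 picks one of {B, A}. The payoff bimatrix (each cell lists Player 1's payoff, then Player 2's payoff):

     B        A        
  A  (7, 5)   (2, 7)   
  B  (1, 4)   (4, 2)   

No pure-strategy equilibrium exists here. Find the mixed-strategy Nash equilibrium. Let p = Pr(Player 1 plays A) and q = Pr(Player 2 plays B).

p = 1/2, q = 1/4

Player 2's indifference between B and A determines Player 1's mixing probability p:
  Player 2's payoff from B: p·5 + (1−p)·4 = p + 4
  Player 2's payoff from A: p·7 + (1−p)·2 = 5p + 2
  p + 4 = 5p + 2  ⇒  -4p = -2  ⇒  p = 1/2.
In a mixed equilibrium Player 1 is indifferent between A and B; this condition fixes q.
  Player 1's payoff to A: q·7 + (1−q)·2 = 5q + 2
  Player 1's payoff to B: q·1 + (1−q)·4 = -3q + 4
  5q + 2 = -3q + 4  ⇒  8q = 2  ⇒  q = 1/4.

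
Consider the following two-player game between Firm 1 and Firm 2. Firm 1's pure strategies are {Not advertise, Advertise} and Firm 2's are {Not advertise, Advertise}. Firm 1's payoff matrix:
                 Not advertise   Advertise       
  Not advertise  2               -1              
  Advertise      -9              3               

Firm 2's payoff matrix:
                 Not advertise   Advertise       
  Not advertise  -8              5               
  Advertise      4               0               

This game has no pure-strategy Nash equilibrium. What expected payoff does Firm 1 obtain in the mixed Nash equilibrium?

-1/5

In a mixed equilibrium Firm 1 is indifferent between Not advertise and Advertise; this condition fixes q.
  Firm 1's payoff from Not advertise: q·2 + (1−q)·(-1) = 3q - 1
  Firm 1's payoff from Advertise: q·(-9) + (1−q)·3 = -12q + 3
  3q - 1 = -12q + 3  ⇒  15q = 4  ⇒  q = 4/15.
At equilibrium Firm 1 is indifferent across rows, so Firm 1's payoff equals the payoff from Not advertise: (4/15)·2 + (11/15)·(-1) = -1/5.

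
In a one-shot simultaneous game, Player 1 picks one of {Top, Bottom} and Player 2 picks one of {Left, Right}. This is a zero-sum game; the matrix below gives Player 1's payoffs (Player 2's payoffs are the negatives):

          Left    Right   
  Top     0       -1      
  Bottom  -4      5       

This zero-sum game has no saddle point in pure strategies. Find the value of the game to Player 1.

Player 2's mix must leave Player 1 indifferent between Top and Bottom.
  Player 1's payoff to Top: q·0 + (1−q)·(-1) = q - 1
  Player 1's payoff to Bottom: q·(-4) + (1−q)·5 = -9q + 5
  q - 1 = -9q + 5  ⇒  10q = 6  ⇒  q = 3/5.
The value is Player 1's expected payoff against this mix (using Top): (3/5)·0 + (2/5)·(-1) = -2/5.

v = -2/5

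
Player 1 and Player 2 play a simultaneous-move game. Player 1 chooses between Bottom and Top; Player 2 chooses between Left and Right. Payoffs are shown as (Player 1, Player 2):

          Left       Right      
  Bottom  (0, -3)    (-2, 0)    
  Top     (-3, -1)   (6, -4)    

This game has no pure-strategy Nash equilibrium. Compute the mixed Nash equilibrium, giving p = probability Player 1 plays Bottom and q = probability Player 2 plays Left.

For Player 2 to be willing to mix, Player 2 must be indifferent between Left and Right, which pins down Player 1's mix.
  Player 2's payoff to Left: p·(-3) + (1−p)·(-1) = -2p - 1
  Player 2's payoff to Right: p·0 + (1−p)·(-4) = 4p - 4
  -2p - 1 = 4p - 4  ⇒  -6p = -3  ⇒  p = 1/2.
In a mixed equilibrium Player 1 is indifferent between Bottom and Top; this condition fixes q.
  Player 1's expected payoff from Bottom: q·0 + (1−q)·(-2) = 2q - 2
  Player 1's expected payoff from Top: q·(-3) + (1−q)·6 = -9q + 6
  2q - 2 = -9q + 6  ⇒  11q = 8  ⇒  q = 8/11.

p = 1/2, q = 8/11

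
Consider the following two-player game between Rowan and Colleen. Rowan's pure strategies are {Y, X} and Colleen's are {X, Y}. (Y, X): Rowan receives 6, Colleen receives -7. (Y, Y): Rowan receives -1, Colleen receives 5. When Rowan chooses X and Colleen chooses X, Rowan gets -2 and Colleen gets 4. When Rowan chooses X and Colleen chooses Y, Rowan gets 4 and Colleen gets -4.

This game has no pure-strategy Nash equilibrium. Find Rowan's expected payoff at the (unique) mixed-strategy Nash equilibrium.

22/13

Colleen's mix must leave Rowan indifferent between Y and X.
  Rowan's payoff from Y: q·6 + (1−q)·(-1) = 7q - 1
  Rowan's payoff from X: q·(-2) + (1−q)·4 = -6q + 4
  7q - 1 = -6q + 4  ⇒  13q = 5  ⇒  q = 5/13.
At equilibrium Rowan is indifferent across rows, so Rowan's payoff equals the payoff from Y: (5/13)·6 + (8/13)·(-1) = 22/13.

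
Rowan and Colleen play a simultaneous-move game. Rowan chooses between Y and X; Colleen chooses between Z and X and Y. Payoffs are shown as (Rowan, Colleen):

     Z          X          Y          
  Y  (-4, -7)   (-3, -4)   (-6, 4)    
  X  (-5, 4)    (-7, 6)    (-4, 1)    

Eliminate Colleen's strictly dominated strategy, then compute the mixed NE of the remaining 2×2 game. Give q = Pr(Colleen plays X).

q = 1/3

Colleen's strategy Z is strictly dominated by X: -4 > -7 and 6 > 4. Eliminate Z.
For Rowan to be willing to mix, Rowan must be indifferent between Y and X, which pins down Colleen's mix.
  Rowan's payoff to Y: q·(-3) + (1−q)·(-6) = 3q - 6
  Rowan's payoff to X: q·(-7) + (1−q)·(-4) = -3q - 4
  3q - 6 = -3q - 4  ⇒  6q = 2  ⇒  q = 1/3.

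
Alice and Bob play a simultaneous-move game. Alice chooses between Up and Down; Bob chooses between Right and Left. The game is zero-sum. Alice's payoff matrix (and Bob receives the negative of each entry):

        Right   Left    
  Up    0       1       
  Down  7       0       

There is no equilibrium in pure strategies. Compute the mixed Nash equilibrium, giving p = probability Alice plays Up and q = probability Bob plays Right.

p = 7/8, q = 1/8

For Bob to be willing to mix, Bob must be indifferent between Right and Left, which pins down Alice's mix.
  Bob's expected payoff from Right: p·0 + (1−p)·(-7) = 7p - 7
  Bob's expected payoff from Left: p·(-1) + (1−p)·0 = -p
  7p - 7 = -p  ⇒  8p = 7  ⇒  p = 7/8.
In a mixed equilibrium Alice is indifferent between Up and Down; this condition fixes q.
  Alice's expected payoff from Up: q·0 + (1−q)·1 = -q + 1
  Alice's expected payoff from Down: q·7 + (1−q)·0 = 7q
  -q + 1 = 7q  ⇒  -8q = -1  ⇒  q = 1/8.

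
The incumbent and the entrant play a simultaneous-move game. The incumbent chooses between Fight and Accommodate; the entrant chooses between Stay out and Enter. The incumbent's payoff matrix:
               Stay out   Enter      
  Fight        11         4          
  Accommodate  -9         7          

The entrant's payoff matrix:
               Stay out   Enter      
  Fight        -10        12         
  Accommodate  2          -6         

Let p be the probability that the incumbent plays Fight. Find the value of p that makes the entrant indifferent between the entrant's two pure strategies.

p = 4/15

The incumbent's mix must leave the entrant indifferent between Stay out and Enter.
  the entrant's payoff to Stay out: p·(-10) + (1−p)·2 = -12p + 2
  the entrant's payoff to Enter: p·12 + (1−p)·(-6) = 18p - 6
  -12p + 2 = 18p - 6  ⇒  -30p = -8  ⇒  p = 4/15.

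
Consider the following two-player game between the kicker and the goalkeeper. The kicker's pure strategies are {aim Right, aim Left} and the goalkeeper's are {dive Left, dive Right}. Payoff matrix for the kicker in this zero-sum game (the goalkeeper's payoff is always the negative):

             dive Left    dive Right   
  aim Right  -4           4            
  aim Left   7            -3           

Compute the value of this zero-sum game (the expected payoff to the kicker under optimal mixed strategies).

Set the kicker's expected payoff from aim Right equal to that from aim Left:
  the kicker's payoff from aim Right: q·(-4) + (1−q)·4 = -8q + 4
  the kicker's payoff from aim Left: q·7 + (1−q)·(-3) = 10q - 3
  -8q + 4 = 10q - 3  ⇒  -18q = -7  ⇒  q = 7/18.
The value is the kicker's expected payoff against this mix (using aim Right): (7/18)·(-4) + (11/18)·4 = 8/9.

v = 8/9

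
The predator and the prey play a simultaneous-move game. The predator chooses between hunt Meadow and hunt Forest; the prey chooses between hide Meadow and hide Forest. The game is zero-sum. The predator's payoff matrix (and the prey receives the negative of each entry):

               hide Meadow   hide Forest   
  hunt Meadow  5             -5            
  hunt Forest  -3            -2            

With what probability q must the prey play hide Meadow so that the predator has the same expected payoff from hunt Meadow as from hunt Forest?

q = 3/11

In a mixed equilibrium the predator is indifferent between hunt Meadow and hunt Forest; this condition fixes q.
  the predator's expected payoff from hunt Meadow: q·5 + (1−q)·(-5) = 10q - 5
  the predator's expected payoff from hunt Forest: q·(-3) + (1−q)·(-2) = -q - 2
  10q - 5 = -q - 2  ⇒  11q = 3  ⇒  q = 3/11.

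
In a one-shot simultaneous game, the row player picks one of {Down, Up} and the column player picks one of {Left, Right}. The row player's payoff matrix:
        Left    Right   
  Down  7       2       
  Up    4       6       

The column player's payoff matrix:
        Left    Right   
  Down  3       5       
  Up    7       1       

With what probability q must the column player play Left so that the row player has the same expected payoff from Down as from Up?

q = 4/7

For the row player to be willing to mix, the row player must be indifferent between Down and Up, which pins down the column player's mix.
  the row player's expected payoff from Down: q·7 + (1−q)·2 = 5q + 2
  the row player's expected payoff from Up: q·4 + (1−q)·6 = -2q + 6
  5q + 2 = -2q + 6  ⇒  7q = 4  ⇒  q = 4/7.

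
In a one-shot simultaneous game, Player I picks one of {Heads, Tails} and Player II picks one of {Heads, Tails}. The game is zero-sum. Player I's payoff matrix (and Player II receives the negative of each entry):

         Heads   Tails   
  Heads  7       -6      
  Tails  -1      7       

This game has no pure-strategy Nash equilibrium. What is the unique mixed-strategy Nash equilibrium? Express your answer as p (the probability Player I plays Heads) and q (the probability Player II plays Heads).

Set Player II's expected payoff from Heads equal to that from Tails:
  Player II's expected payoff from Heads: p·(-7) + (1−p)·1 = -8p + 1
  Player II's expected payoff from Tails: p·6 + (1−p)·(-7) = 13p - 7
  -8p + 1 = 13p - 7  ⇒  -21p = -8  ⇒  p = 8/21.
In a mixed equilibrium Player I is indifferent between Heads and Tails; this condition fixes q.
  Player I's payoff to Heads: q·7 + (1−q)·(-6) = 13q - 6
  Player I's payoff to Tails: q·(-1) + (1−q)·7 = -8q + 7
  13q - 6 = -8q + 7  ⇒  21q = 13  ⇒  q = 13/21.

p = 8/21, q = 13/21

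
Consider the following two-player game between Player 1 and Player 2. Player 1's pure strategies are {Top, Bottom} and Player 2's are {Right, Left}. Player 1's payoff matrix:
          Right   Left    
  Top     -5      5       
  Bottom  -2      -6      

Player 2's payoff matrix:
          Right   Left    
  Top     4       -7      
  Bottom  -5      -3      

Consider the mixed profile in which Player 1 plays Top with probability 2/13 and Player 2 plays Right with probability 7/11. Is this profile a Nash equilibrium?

Given Player 2's mix q = 7/11, Player 1's payoff from Top is -15/11 but from Bottom is -38/11. Player 1 strictly prefers Top, so Player 1 would not mix.
So the proposed profile is not a Nash equilibrium.

No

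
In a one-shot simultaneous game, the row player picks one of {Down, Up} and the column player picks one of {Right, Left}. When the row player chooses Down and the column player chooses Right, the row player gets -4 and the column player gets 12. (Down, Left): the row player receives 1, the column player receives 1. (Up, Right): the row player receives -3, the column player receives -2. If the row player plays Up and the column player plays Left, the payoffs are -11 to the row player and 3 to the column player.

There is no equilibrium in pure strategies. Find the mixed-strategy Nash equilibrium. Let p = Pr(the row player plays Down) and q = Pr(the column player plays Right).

p = 5/16, q = 12/13

The row player's mix must leave the column player indifferent between Right and Left.
  the column player's payoff to Right: p·12 + (1−p)·(-2) = 14p - 2
  the column player's payoff to Left: p·1 + (1−p)·3 = -2p + 3
  14p - 2 = -2p + 3  ⇒  16p = 5  ⇒  p = 5/16.
The row player's indifference between Down and Up determines the column player's mixing probability q:
  the row player's expected payoff from Down: q·(-4) + (1−q)·1 = -5q + 1
  the row player's expected payoff from Up: q·(-3) + (1−q)·(-11) = 8q - 11
  -5q + 1 = 8q - 11  ⇒  -13q = -12  ⇒  q = 12/13.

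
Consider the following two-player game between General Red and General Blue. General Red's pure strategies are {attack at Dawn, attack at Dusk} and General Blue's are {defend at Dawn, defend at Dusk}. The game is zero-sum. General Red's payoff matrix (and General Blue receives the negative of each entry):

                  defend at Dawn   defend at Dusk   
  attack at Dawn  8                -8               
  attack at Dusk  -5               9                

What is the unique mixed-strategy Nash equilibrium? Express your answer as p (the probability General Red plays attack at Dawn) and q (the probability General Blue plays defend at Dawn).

p = 7/15, q = 17/30

General Red's mix must leave General Blue indifferent between defend at Dawn and defend at Dusk.
  General Blue's payoff to defend at Dawn: p·(-8) + (1−p)·5 = -13p + 5
  General Blue's payoff to defend at Dusk: p·8 + (1−p)·(-9) = 17p - 9
  -13p + 5 = 17p - 9  ⇒  -30p = -14  ⇒  p = 7/15.
Set General Red's expected payoff from attack at Dawn equal to that from attack at Dusk:
  General Red's expected payoff from attack at Dawn: q·8 + (1−q)·(-8) = 16q - 8
  General Red's expected payoff from attack at Dusk: q·(-5) + (1−q)·9 = -14q + 9
  16q - 8 = -14q + 9  ⇒  30q = 17  ⇒  q = 17/30.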